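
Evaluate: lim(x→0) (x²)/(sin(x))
This is a 0/0 indeterminate form.

Apply L'Hôpital's rule: differentiate numerator and denominator separately.
  f(x) = x^2   ⇒   f'(x) = 2·x
  g(x) = sin(x)   ⇒   g'(x) = cos(x)
  lim(x→0) f'(x)/g'(x) = lim(x→0) (2·x)/(cos(x))
  = 0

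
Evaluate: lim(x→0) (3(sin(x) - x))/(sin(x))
This is a 0/0 indeterminate form.

Apply L'Hôpital's rule: differentiate numerator and denominator separately.
  f(x) = -3·x + 3·sin(x)   ⇒   f'(x) = 3·cos(x) - 3
  g(x) = sin(x)   ⇒   g'(x) = cos(x)
  lim(x→0) f'(x)/g'(x) = lim(x→0) (3·cos(x) - 3)/(cos(x))
  = 0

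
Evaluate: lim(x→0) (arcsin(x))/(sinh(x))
This is a 0/0 indeterminate form.

Apply L'Hôpital's rule: differentiate numerator and denominator separately.
  f(x) = asin(x)   ⇒   f'(x) = 1/sqrt(1 - x^2)
  g(x) = sinh(x)   ⇒   g'(x) = cosh(x)
  lim(x→0) f'(x)/g'(x) = lim(x→0) (1/sqrt(1 - x^2))/(cosh(x))
  = 1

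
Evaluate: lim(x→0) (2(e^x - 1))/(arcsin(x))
This is a 0/0 indeterminate form.

Apply L'Hôpital's rule: differentiate numerator and denominator separately.
  f(x) = 2·e^(x) - 2   ⇒   f'(x) = 2·e^(x)
  g(x) = asin(x)   ⇒   g'(x) = 1/sqrt(1 - x^2)
  lim(x→0) f'(x)/g'(x) = lim(x→0) (2·e^(x))/(1/sqrt(1 - x^2))
  = 2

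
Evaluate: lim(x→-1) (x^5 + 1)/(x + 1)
This is a standard limit.

Factor or rationalize the expression:
  lim(x→-1) (x^5 + 1)/(x + 1) = 5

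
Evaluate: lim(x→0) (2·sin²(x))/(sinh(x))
This is a 0/0 indeterminate form.

Apply L'Hôpital's rule: differentiate numerator and denominator separately.
  f(x) = 2·sin(x)^2   ⇒   f'(x) = 4·sin(x)·cos(x)
  g(x) = sinh(x)   ⇒   g'(x) = cosh(x)
  lim(x→0) f'(x)/g'(x) = lim(x→0) (4·sin(x)·cos(x))/(cosh(x))
  = 0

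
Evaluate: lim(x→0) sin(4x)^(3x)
This is an exponential indeterminate form.

For exponential indeterminate forms, take the natural log:
  Let L = lim(x→0) sin(4x)^(3x)
  Then ln(L) = lim(x→0) [exponent × ln(base)]
  Evaluate using L'Hôpital or standard limits, then exponentiate.
  L = 1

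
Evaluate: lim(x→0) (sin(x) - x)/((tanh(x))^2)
This is a 0/0 indeterminate form.

Apply L'Hôpital's rule: differentiate numerator and denominator separately.
  f(x) = -x + sin(x)   ⇒   f'(x) = cos(x) - 1
  g(x) = tanh(x)^2   ⇒   g'(x) = (2 - 2·tanh(x)^2)·tanh(x)
  lim(x→0) f'(x)/g'(x) = lim(x→0) (cos(x) - 1)/((2 - 2·tanh(x)^2)·tanh(x))
  = 0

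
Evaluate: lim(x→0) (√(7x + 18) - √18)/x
This is a standard limit.

Factor or rationalize the expression:
  lim(x→0) (√(7x + 18) - √18)/x = 7·sqrt(2)/12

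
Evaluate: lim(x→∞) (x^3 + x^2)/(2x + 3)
This is an ∞/∞ indeterminate form.

Apply L'Hôpital's rule: differentiate numerator and denominator separately.
  f(x) = x^3 + x^2   ⇒   f'(x) = 3·x^2 + 2·x
  g(x) = 2·x + 3   ⇒   g'(x) = 2
  lim(x→∞) f'(x)/g'(x) = lim(x→∞) (3·x^2 + 2·x)/(2)
  = ∞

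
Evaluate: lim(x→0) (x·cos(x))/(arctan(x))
This is a 0/0 indeterminate form.

Apply L'Hôpital's rule: differentiate numerator and denominator separately.
  f(x) = x·cos(x)   ⇒   f'(x) = -x·sin(x) + cos(x)
  g(x) = atan(x)   ⇒   g'(x) = 1/(x^2 + 1)
  lim(x→0) f'(x)/g'(x) = lim(x→0) (-x·sin(x) + cos(x))/(1/(x^2 + 1))
  = 1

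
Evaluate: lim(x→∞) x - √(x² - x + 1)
This is an ∞-∞ indeterminate form.

Combine fractions or rationalize to convert ∞-∞ to 0/0 form:
  lim(x→∞) x - √(x² - x + 1) = 1/2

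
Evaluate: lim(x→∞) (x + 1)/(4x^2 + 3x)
This is an ∞/∞ indeterminate form.

Apply L'Hôpital's rule: differentiate numerator and denominator separately.
  f(x) = x + 1   ⇒   f'(x) = 1
  g(x) = 4·x^2 + 3·x   ⇒   g'(x) = 8·x + 3
  lim(x→∞) f'(x)/g'(x) = lim(x→∞) (1)/(8·x + 3)
  = 0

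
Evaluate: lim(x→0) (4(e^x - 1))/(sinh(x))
This is a 0/0 indeterminate form.

Apply L'Hôpital's rule: differentiate numerator and denominator separately.
  f(x) = 4·e^(x) - 4   ⇒   f'(x) = 4·e^(x)
  g(x) = sinh(x)   ⇒   g'(x) = cosh(x)
  lim(x→0) f'(x)/g'(x) = lim(x→0) (4·e^(x))/(cosh(x))
  = 4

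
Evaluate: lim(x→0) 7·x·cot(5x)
This is a 0·∞ indeterminate form.

Rewrite 0·∞ as a quotient (0/0 or ∞/∞ form), then apply L'Hôpital's rule:
  lim(x→0) 7·x·cot(5x) = 7/5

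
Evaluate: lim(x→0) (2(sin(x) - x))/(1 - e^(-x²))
This is a 0/0 indeterminate form.

Apply L'Hôpital's rule: differentiate numerator and denominator separately.
  f(x) = -2·x + 2·sin(x)   ⇒   f'(x) = 2·cos(x) - 2
  g(x) = 1 - e^(-x^2)   ⇒   g'(x) = 2·x·e^(-x^2)
  lim(x→0) f'(x)/g'(x) = lim(x→0) (2·cos(x) - 2)/(2·x·e^(-x^2))
  = 0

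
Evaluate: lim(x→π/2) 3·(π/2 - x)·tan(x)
This is a 0·∞ indeterminate form.

Rewrite 0·∞ as a quotient (0/0 or ∞/∞ form), then apply L'Hôpital's rule:
  lim(x→π/2) 3·(π/2 - x)·tan(x) = 3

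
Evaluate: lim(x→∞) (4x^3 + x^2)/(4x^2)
This is an ∞/∞ indeterminate form.

Apply L'Hôpital's rule: differentiate numerator and denominator separately.
  f(x) = 4·x^3 + x^2   ⇒   f'(x) = 12·x^2 + 2·x
  g(x) = 4·x^2   ⇒   g'(x) = 8·x
  lim(x→∞) f'(x)/g'(x) = lim(x→∞) (12·x^2 + 2·x)/(8·x)
  = ∞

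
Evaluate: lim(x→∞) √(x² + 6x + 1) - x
This is an ∞-∞ indeterminate form.

Combine fractions or rationalize to convert ∞-∞ to 0/0 form:
  lim(x→∞) √(x² + 6x + 1) - x = 3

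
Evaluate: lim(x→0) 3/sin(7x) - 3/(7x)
This is an ∞-∞ indeterminate form.

Combine fractions or rationalize to convert ∞-∞ to 0/0 form:
  lim(x→0) 3/sin(7x) - 3/(7x) = 0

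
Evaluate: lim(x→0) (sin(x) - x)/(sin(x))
This is a 0/0 indeterminate form.

Apply L'Hôpital's rule: differentiate numerator and denominator separately.
  f(x) = -x + sin(x)   ⇒   f'(x) = cos(x) - 1
  g(x) = sin(x)   ⇒   g'(x) = cos(x)
  lim(x→0) f'(x)/g'(x) = lim(x→0) (cos(x) - 1)/(cos(x))
  = 0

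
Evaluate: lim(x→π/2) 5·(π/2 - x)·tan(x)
This is a 0·∞ indeterminate form.

Rewrite 0·∞ as a quotient (0/0 or ∞/∞ form), then apply L'Hôpital's rule:
  lim(x→π/2) 5·(π/2 - x)·tan(x) = 5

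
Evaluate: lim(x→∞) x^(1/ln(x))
This is an exponential indeterminate form.

For exponential indeterminate forms, take the natural log:
  Let L = lim(x→∞) x^(1/ln(x))
  Then ln(L) = lim(x→∞) [exponent × ln(base)]
  Evaluate using L'Hôpital or standard limits, then exponentiate.
  L = e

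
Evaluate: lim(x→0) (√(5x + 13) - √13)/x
This is a standard limit.

Factor or rationalize the expression:
  lim(x→0) (√(5x + 13) - √13)/x = 5·sqrt(13)/26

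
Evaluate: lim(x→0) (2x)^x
This is an exponential indeterminate form.

For exponential indeterminate forms, take the natural log:
  Let L = lim(x→0) (2x)^x
  Then ln(L) = lim(x→0) [exponent × ln(base)]
  Evaluate using L'Hôpital or standard limits, then exponentiate.
  L = 1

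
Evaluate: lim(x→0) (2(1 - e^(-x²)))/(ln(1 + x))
This is a 0/0 indeterminate form.

Apply L'Hôpital's rule: differentiate numerator and denominator separately.
  f(x) = 2 - 2·e^(-x^2)   ⇒   f'(x) = 4·x·e^(-x^2)
  g(x) = ln(x + 1)   ⇒   g'(x) = 1/(x + 1)
  lim(x→0) f'(x)/g'(x) = lim(x→0) (4·x·e^(-x^2))/(1/(x + 1))
  = 0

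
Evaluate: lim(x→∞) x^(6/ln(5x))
This is an exponential indeterminate form.

For exponential indeterminate forms, take the natural log:
  Let L = lim(x→∞) x^(6/ln(5x))
  Then ln(L) = lim(x→∞) [exponent × ln(base)]
  Evaluate using L'Hôpital or standard limits, then exponentiate.
  L = e^(6)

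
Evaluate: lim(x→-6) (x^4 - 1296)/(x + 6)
This is a standard limit.

Factor or rationalize the expression:
  lim(x→-6) (x^4 - 1296)/(x + 6) = -864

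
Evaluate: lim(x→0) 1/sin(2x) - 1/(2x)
This is an ∞-∞ indeterminate form.

Combine fractions or rationalize to convert ∞-∞ to 0/0 form:
  lim(x→0) 1/sin(2x) - 1/(2x) = 0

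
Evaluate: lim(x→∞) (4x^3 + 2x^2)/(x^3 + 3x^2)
This is an ∞/∞ indeterminate form.

Apply L'Hôpital's rule: differentiate numerator and denominator separately.
  f(x) = 4·x^3 + 2·x^2   ⇒   f'(x) = 12·x^2 + 4·x
  g(x) = x^3 + 3·x^2   ⇒   g'(x) = 3·x^2 + 6·x
  lim(x→∞) f'(x)/g'(x) = lim(x→∞) (12·x^2 + 4·x)/(3·x^2 + 6·x)
  = 4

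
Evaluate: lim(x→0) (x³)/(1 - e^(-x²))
This is a 0/0 indeterminate form.

Apply L'Hôpital's rule: differentiate numerator and denominator separately.
  f(x) = x^3   ⇒   f'(x) = 3·x^2
  g(x) = 1 - e^(-x^2)   ⇒   g'(x) = 2·x·e^(-x^2)
  lim(x→0) f'(x)/g'(x) = lim(x→0) (3·x^2)/(2·x·e^(-x^2))
  = 0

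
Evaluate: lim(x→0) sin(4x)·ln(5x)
This is a 0·∞ indeterminate form.

Rewrite 0·∞ as a quotient (0/0 or ∞/∞ form), then apply L'Hôpital's rule:
  lim(x→0) sin(4x)·ln(5x) = 0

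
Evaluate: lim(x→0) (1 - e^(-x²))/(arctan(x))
This is a 0/0 indeterminate form.

Apply L'Hôpital's rule: differentiate numerator and denominator separately.
  f(x) = 1 - e^(-x^2)   ⇒   f'(x) = 2·x·e^(-x^2)
  g(x) = atan(x)   ⇒   g'(x) = 1/(x^2 + 1)
  lim(x→0) f'(x)/g'(x) = lim(x→0) (2·x·e^(-x^2))/(1/(x^2 + 1))
  = 0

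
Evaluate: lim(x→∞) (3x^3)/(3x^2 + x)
This is an ∞/∞ indeterminate form.

Apply L'Hôpital's rule: differentiate numerator and denominator separately.
  f(x) = 3·x^3   ⇒   f'(x) = 9·x^2
  g(x) = 3·x^2 + x   ⇒   g'(x) = 6·x + 1
  lim(x→∞) f'(x)/g'(x) = lim(x→∞) (9·x^2)/(6·x + 1)
  = ∞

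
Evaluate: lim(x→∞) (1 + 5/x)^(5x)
This is an exponential indeterminate form.

For exponential indeterminate forms, take the natural log:
  Let L = lim(x→∞) (1 + 5/x)^(5x)
  Then ln(L) = lim(x→∞) [exponent × ln(base)]
  Evaluate using L'Hôpital or standard limits, then exponentiate.
  L = e^(25)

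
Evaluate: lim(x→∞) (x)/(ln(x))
This is an ∞/∞ indeterminate form.

Apply L'Hôpital's rule: differentiate numerator and denominator separately.
  f(x) = x   ⇒   f'(x) = 1
  g(x) = ln(x)   ⇒   g'(x) = 1/x
  lim(x→∞) f'(x)/g'(x) = lim(x→∞) (1)/(1/x)
  = ∞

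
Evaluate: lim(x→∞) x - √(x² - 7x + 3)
This is an ∞-∞ indeterminate form.

Combine fractions or rationalize to convert ∞-∞ to 0/0 form:
  lim(x→∞) x - √(x² - 7x + 3) = 7/2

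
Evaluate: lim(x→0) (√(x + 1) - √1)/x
This is a standard limit.

Factor or rationalize the expression:
  lim(x→0) (√(x + 1) - √1)/x = 1/2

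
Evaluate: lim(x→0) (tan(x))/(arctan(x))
This is a 0/0 indeterminate form.

Apply L'Hôpital's rule: differentiate numerator and denominator separately.
  f(x) = tan(x)   ⇒   f'(x) = tan(x)^2 + 1
  g(x) = atan(x)   ⇒   g'(x) = 1/(x^2 + 1)
  lim(x→0) f'(x)/g'(x) = lim(x→0) (tan(x)^2 + 1)/(1/(x^2 + 1))
  = 1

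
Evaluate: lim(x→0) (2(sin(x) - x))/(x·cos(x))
This is a 0/0 indeterminate form.

Apply L'Hôpital's rule: differentiate numerator and denominator separately.
  f(x) = -2·x + 2·sin(x)   ⇒   f'(x) = 2·cos(x) - 2
  g(x) = x·cos(x)   ⇒   g'(x) = -x·sin(x) + cos(x)
  lim(x→0) f'(x)/g'(x) = lim(x→0) (2·cos(x) - 2)/(-x·sin(x) + cos(x))
  = 0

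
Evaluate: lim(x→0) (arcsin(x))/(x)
This is a 0/0 indeterminate form.

Apply L'Hôpital's rule: differentiate numerator and denominator separately.
  f(x) = asin(x)   ⇒   f'(x) = 1/sqrt(1 - x^2)
  g(x) = x   ⇒   g'(x) = 1
  lim(x→0) f'(x)/g'(x) = lim(x→0) (1/sqrt(1 - x^2))/(1)
  = 1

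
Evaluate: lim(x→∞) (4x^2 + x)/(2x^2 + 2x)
This is an ∞/∞ indeterminate form.

Apply L'Hôpital's rule: differentiate numerator and denominator separately.
  f(x) = 4·x^2 + x   ⇒   f'(x) = 8·x + 1
  g(x) = 2·x^2 + 2·x   ⇒   g'(x) = 4·x + 2
  lim(x→∞) f'(x)/g'(x) = lim(x→∞) (8·x + 1)/(4·x + 2)
  = 2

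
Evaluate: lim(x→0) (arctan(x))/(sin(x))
This is a 0/0 indeterminate form.

Apply L'Hôpital's rule: differentiate numerator and denominator separately.
  f(x) = atan(x)   ⇒   f'(x) = 1/(x^2 + 1)
  g(x) = sin(x)   ⇒   g'(x) = cos(x)
  lim(x→0) f'(x)/g'(x) = lim(x→0) (1/(x^2 + 1))/(cos(x))
  = 1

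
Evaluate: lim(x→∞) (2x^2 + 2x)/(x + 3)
This is an ∞/∞ indeterminate form.

Apply L'Hôpital's rule: differentiate numerator and denominator separately.
  f(x) = 2·x^2 + 2·x   ⇒   f'(x) = 4·x + 2
  g(x) = x + 3   ⇒   g'(x) = 1
  lim(x→∞) f'(x)/g'(x) = lim(x→∞) (4·x + 2)/(1)
  = ∞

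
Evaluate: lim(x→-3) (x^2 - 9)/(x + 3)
This is a standard limit.

Factor or rationalize the expression:
  lim(x→-3) (x^2 - 9)/(x + 3) = -6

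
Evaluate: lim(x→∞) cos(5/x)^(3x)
This is an exponential indeterminate form.

For exponential indeterminate forms, take the natural log:
  Let L = lim(x→∞) cos(5/x)^(3x)
  Then ln(L) = lim(x→∞) [exponent × ln(base)]
  Evaluate using L'Hôpital or standard limits, then exponentiate.
  L = 1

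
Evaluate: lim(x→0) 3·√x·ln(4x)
This is a 0·∞ indeterminate form.

Rewrite 0·∞ as a quotient (0/0 or ∞/∞ form), then apply L'Hôpital's rule:
  lim(x→0) 3·√x·ln(4x) = 0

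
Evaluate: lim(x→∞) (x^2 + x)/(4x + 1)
This is an ∞/∞ indeterminate form.

Apply L'Hôpital's rule: differentiate numerator and denominator separately.
  f(x) = x^2 + x   ⇒   f'(x) = 2·x + 1
  g(x) = 4·x + 1   ⇒   g'(x) = 4
  lim(x→∞) f'(x)/g'(x) = lim(x→∞) (2·x + 1)/(4)
  = ∞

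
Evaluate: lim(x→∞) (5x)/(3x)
This is an ∞/∞ indeterminate form.

Apply L'Hôpital's rule: differentiate numerator and denominator separately.
  f(x) = 5·x   ⇒   f'(x) = 5
  g(x) = 3·x   ⇒   g'(x) = 3
  lim(x→∞) f'(x)/g'(x) = lim(x→∞) (5)/(3)
  = 5/3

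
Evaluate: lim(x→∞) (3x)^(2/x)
This is an exponential indeterminate form.

For exponential indeterminate forms, take the natural log:
  Let L = lim(x→∞) (3x)^(2/x)
  Then ln(L) = lim(x→∞) [exponent × ln(base)]
  Evaluate using L'Hôpital or standard limits, then exponentiate.
  L = 1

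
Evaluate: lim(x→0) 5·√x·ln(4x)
This is a 0·∞ indeterminate form.

Rewrite 0·∞ as a quotient (0/0 or ∞/∞ form), then apply L'Hôpital's rule:
  lim(x→0) 5·√x·ln(4x) = 0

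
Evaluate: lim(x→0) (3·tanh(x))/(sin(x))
This is a 0/0 indeterminate form.

Apply L'Hôpital's rule: differentiate numerator and denominator separately.
  f(x) = 3·tanh(x)   ⇒   f'(x) = 3 - 3·tanh(x)^2
  g(x) = sin(x)   ⇒   g'(x) = cos(x)
  lim(x→0) f'(x)/g'(x) = lim(x→0) (3 - 3·tanh(x)^2)/(cos(x))
  = 3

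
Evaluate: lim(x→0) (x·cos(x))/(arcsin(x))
This is a 0/0 indeterminate form.

Apply L'Hôpital's rule: differentiate numerator and denominator separately.
  f(x) = x·cos(x)   ⇒   f'(x) = -x·sin(x) + cos(x)
  g(x) = asin(x)   ⇒   g'(x) = 1/sqrt(1 - x^2)
  lim(x→0) f'(x)/g'(x) = lim(x→0) (-x·sin(x) + cos(x))/(1/sqrt(1 - x^2))
  = 1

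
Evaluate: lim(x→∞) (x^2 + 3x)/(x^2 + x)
This is an ∞/∞ indeterminate form.

Apply L'Hôpital's rule: differentiate numerator and denominator separately.
  f(x) = x^2 + 3·x   ⇒   f'(x) = 2·x + 3
  g(x) = x^2 + x   ⇒   g'(x) = 2·x + 1
  lim(x→∞) f'(x)/g'(x) = lim(x→∞) (2·x + 3)/(2·x + 1)
  = 1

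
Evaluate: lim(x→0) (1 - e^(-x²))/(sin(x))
This is a 0/0 indeterminate form.

Apply L'Hôpital's rule: differentiate numerator and denominator separately.
  f(x) = 1 - e^(-x^2)   ⇒   f'(x) = 2·x·e^(-x^2)
  g(x) = sin(x)   ⇒   g'(x) = cos(x)
  lim(x→0) f'(x)/g'(x) = lim(x→0) (2·x·e^(-x^2))/(cos(x))
  = 0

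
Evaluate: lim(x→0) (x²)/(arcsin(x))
This is a 0/0 indeterminate form.

Apply L'Hôpital's rule: differentiate numerator and denominator separately.
  f(x) = x^2   ⇒   f'(x) = 2·x
  g(x) = asin(x)   ⇒   g'(x) = 1/sqrt(1 - x^2)
  lim(x→0) f'(x)/g'(x) = lim(x→0) (2·x)/(1/sqrt(1 - x^2))
  = 0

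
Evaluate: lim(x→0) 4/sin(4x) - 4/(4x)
This is an ∞-∞ indeterminate form.

Combine fractions or rationalize to convert ∞-∞ to 0/0 form:
  lim(x→0) 4/sin(4x) - 4/(4x) = 0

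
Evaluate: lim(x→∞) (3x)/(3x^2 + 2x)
This is an ∞/∞ indeterminate form.

Apply L'Hôpital's rule: differentiate numerator and denominator separately.
  f(x) = 3·x   ⇒   f'(x) = 3
  g(x) = 3·x^2 + 2·x   ⇒   g'(x) = 6·x + 2
  lim(x→∞) f'(x)/g'(x) = lim(x→∞) (3)/(6·x + 2)
  = 0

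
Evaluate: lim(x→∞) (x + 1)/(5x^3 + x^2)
This is an ∞/∞ indeterminate form.

Apply L'Hôpital's rule: differentiate numerator and denominator separately.
  f(x) = x + 1   ⇒   f'(x) = 1
  g(x) = 5·x^3 + x^2   ⇒   g'(x) = 15·x^2 + 2·x
  lim(x→∞) f'(x)/g'(x) = lim(x→∞) (1)/(15·x^2 + 2·x)
  = 0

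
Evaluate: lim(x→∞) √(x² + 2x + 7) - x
This is an ∞-∞ indeterminate form.

Combine fractions or rationalize to convert ∞-∞ to 0/0 form:
  lim(x→∞) √(x² + 2x + 7) - x = 1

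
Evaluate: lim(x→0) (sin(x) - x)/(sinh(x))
This is a 0/0 indeterminate form.

Apply L'Hôpital's rule: differentiate numerator and denominator separately.
  f(x) = -x + sin(x)   ⇒   f'(x) = cos(x) - 1
  g(x) = sinh(x)   ⇒   g'(x) = cosh(x)
  lim(x→0) f'(x)/g'(x) = lim(x→0) (cos(x) - 1)/(cosh(x))
  = 0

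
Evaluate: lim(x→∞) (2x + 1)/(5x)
This is an ∞/∞ indeterminate form.

Apply L'Hôpital's rule: differentiate numerator and denominator separately.
  f(x) = 2·x + 1   ⇒   f'(x) = 2
  g(x) = 5·x   ⇒   g'(x) = 5
  lim(x→∞) f'(x)/g'(x) = lim(x→∞) (2)/(5)
  = 2/5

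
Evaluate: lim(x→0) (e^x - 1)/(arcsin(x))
This is a 0/0 indeterminate form.

Apply L'Hôpital's rule: differentiate numerator and denominator separately.
  f(x) = e^(x) - 1   ⇒   f'(x) = e^(x)
  g(x) = asin(x)   ⇒   g'(x) = 1/sqrt(1 - x^2)
  lim(x→0) f'(x)/g'(x) = lim(x→0) (e^(x))/(1/sqrt(1 - x^2))
  = 1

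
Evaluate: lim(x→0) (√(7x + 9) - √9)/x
This is a standard limit.

Factor or rationalize the expression:
  lim(x→0) (√(7x + 9) - √9)/x = 7/6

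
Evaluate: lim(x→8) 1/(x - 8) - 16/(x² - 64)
This is an ∞-∞ indeterminate form.

Combine fractions or rationalize to convert ∞-∞ to 0/0 form:
  lim(x→8) 1/(x - 8) - 16/(x² - 64) = 1/16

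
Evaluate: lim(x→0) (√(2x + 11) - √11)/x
This is a standard limit.

Factor or rationalize the expression:
  lim(x→0) (√(2x + 11) - √11)/x = sqrt(11)/11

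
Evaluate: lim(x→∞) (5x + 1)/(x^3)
This is an ∞/∞ indeterminate form.

Apply L'Hôpital's rule: differentiate numerator and denominator separately.
  f(x) = 5·x + 1   ⇒   f'(x) = 5
  g(x) = x^3   ⇒   g'(x) = 3·x^2
  lim(x→∞) f'(x)/g'(x) = lim(x→∞) (5)/(3·x^2)
  = 0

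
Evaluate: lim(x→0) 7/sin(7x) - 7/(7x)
This is an ∞-∞ indeterminate form.

Combine fractions or rationalize to convert ∞-∞ to 0/0 form:
  lim(x→0) 7/sin(7x) - 7/(7x) = 0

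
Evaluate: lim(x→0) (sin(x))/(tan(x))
This is a 0/0 indeterminate form.

Apply L'Hôpital's rule: differentiate numerator and denominator separately.
  f(x) = sin(x)   ⇒   f'(x) = cos(x)
  g(x) = tan(x)   ⇒   g'(x) = tan(x)^2 + 1
  lim(x→0) f'(x)/g'(x) = lim(x→0) (cos(x))/(tan(x)^2 + 1)
  = 1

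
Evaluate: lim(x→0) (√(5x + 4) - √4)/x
This is a standard limit.

Factor or rationalize the expression:
  lim(x→0) (√(5x + 4) - √4)/x = 5/4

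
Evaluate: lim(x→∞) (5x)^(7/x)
This is an exponential indeterminate form.

For exponential indeterminate forms, take the natural log:
  Let L = lim(x→∞) (5x)^(7/x)
  Then ln(L) = lim(x→∞) [exponent × ln(base)]
  Evaluate using L'Hôpital or standard limits, then exponentiate.
  L = 1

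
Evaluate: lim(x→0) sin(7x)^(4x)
This is an exponential indeterminate form.

For exponential indeterminate forms, take the natural log:
  Let L = lim(x→0) sin(7x)^(4x)
  Then ln(L) = lim(x→0) [exponent × ln(base)]
  Evaluate using L'Hôpital or standard limits, then exponentiate.
  L = 1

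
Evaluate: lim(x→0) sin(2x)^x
This is an exponential indeterminate form.

For exponential indeterminate forms, take the natural log:
  Let L = lim(x→0) sin(2x)^x
  Then ln(L) = lim(x→0) [exponent × ln(base)]
  Evaluate using L'Hôpital or standard limits, then exponentiate.
  L = 1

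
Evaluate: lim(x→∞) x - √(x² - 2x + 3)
This is an ∞-∞ indeterminate form.

Combine fractions or rationalize to convert ∞-∞ to 0/0 form:
  lim(x→∞) x - √(x² - 2x + 3) = 1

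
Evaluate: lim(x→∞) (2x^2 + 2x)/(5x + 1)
This is an ∞/∞ indeterminate form.

Apply L'Hôpital's rule: differentiate numerator and denominator separately.
  f(x) = 2·x^2 + 2·x   ⇒   f'(x) = 4·x + 2
  g(x) = 5·x + 1   ⇒   g'(x) = 5
  lim(x→∞) f'(x)/g'(x) = lim(x→∞) (4·x + 2)/(5)
  = ∞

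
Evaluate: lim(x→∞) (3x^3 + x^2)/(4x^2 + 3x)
This is an ∞/∞ indeterminate form.

Apply L'Hôpital's rule: differentiate numerator and denominator separately.
  f(x) = 3·x^3 + x^2   ⇒   f'(x) = 9·x^2 + 2·x
  g(x) = 4·x^2 + 3·x   ⇒   g'(x) = 8·x + 3
  lim(x→∞) f'(x)/g'(x) = lim(x→∞) (9·x^2 + 2·x)/(8·x + 3)
  = ∞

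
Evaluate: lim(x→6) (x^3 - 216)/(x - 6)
This is a standard limit.

Factor or rationalize the expression:
  lim(x→6) (x^3 - 216)/(x - 6) = 108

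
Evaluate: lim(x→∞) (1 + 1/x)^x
This is an exponential indeterminate form.

For exponential indeterminate forms, take the natural log:
  Let L = lim(x→∞) (1 + 1/x)^x
  Then ln(L) = lim(x→∞) [exponent × ln(base)]
  Evaluate using L'Hôpital or standard limits, then exponentiate.
  L = e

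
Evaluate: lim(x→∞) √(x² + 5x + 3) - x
This is an ∞-∞ indeterminate form.

Combine fractions or rationalize to convert ∞-∞ to 0/0 form:
  lim(x→∞) √(x² + 5x + 3) - x = 5/2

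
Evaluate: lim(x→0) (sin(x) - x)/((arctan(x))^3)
This is a 0/0 indeterminate form.

Apply L'Hôpital's rule: differentiate numerator and denominator separately.
  f(x) = -x + sin(x)   ⇒   f'(x) = cos(x) - 1
  g(x) = atan(x)^3   ⇒   g'(x) = 3·atan(x)^2/(x^2 + 1)
  lim(x→0) f'(x)/g'(x) = lim(x→0) (cos(x) - 1)/(3·atan(x)^2/(x^2 + 1))
  = -1/6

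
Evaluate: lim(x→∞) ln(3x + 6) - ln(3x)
This is an ∞-∞ indeterminate form.

Combine fractions or rationalize to convert ∞-∞ to 0/0 form:
  lim(x→∞) ln(3x + 6) - ln(3x) = 0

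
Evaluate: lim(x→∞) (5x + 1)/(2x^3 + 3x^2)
This is an ∞/∞ indeterminate form.

Apply L'Hôpital's rule: differentiate numerator and denominator separately.
  f(x) = 5·x + 1   ⇒   f'(x) = 5
  g(x) = 2·x^3 + 3·x^2   ⇒   g'(x) = 6·x^2 + 6·x
  lim(x→∞) f'(x)/g'(x) = lim(x→∞) (5)/(6·x^2 + 6·x)
  = 0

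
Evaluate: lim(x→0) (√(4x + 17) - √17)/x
This is a standard limit.

Factor or rationalize the expression:
  lim(x→0) (√(4x + 17) - √17)/x = 2·sqrt(17)/17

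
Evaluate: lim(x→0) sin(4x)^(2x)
This is an exponential indeterminate form.

For exponential indeterminate forms, take the natural log:
  Let L = lim(x→0) sin(4x)^(2x)
  Then ln(L) = lim(x→0) [exponent × ln(base)]
  Evaluate using L'Hôpital or standard limits, then exponentiate.
  L = 1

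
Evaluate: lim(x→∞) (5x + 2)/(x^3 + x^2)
This is an ∞/∞ indeterminate form.

Apply L'Hôpital's rule: differentiate numerator and denominator separately.
  f(x) = 5·x + 2   ⇒   f'(x) = 5
  g(x) = x^3 + x^2   ⇒   g'(x) = 3·x^2 + 2·x
  lim(x→∞) f'(x)/g'(x) = lim(x→∞) (5)/(3·x^2 + 2·x)
  = 0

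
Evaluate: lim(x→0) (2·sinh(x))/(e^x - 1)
This is a 0/0 indeterminate form.

Apply L'Hôpital's rule: differentiate numerator and denominator separately.
  f(x) = 2·sinh(x)   ⇒   f'(x) = 2·cosh(x)
  g(x) = e^(x) - 1   ⇒   g'(x) = e^(x)
  lim(x→0) f'(x)/g'(x) = lim(x→0) (2·cosh(x))/(e^(x))
  = 2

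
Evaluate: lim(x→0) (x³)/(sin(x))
This is a 0/0 indeterminate form.

Apply L'Hôpital's rule: differentiate numerator and denominator separately.
  f(x) = x^3   ⇒   f'(x) = 3·x^2
  g(x) = sin(x)   ⇒   g'(x) = cos(x)
  lim(x→0) f'(x)/g'(x) = lim(x→0) (3·x^2)/(cos(x))
  = 0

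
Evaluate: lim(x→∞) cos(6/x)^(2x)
This is an exponential indeterminate form.

For exponential indeterminate forms, take the natural log:
  Let L = lim(x→∞) cos(6/x)^(2x)
  Then ln(L) = lim(x→∞) [exponent × ln(base)]
  Evaluate using L'Hôpital or standard limits, then exponentiate.
  L = 1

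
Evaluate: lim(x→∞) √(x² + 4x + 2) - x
This is an ∞-∞ indeterminate form.

Combine fractions or rationalize to convert ∞-∞ to 0/0 form:
  lim(x→∞) √(x² + 4x + 2) - x = 2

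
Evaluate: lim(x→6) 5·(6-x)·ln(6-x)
This is a 0·∞ indeterminate form.

Rewrite 0·∞ as a quotient (0/0 or ∞/∞ form), then apply L'Hôpital's rule:
  lim(x→6) 5·(6-x)·ln(6-x) = 0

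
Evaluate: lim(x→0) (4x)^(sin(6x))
This is an exponential indeterminate form.

For exponential indeterminate forms, take the natural log:
  Let L = lim(x→0) (4x)^(sin(6x))
  Then ln(L) = lim(x→0) [exponent × ln(base)]
  Evaluate using L'Hôpital or standard limits, then exponentiate.
  L = 1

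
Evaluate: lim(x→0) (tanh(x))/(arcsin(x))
This is a 0/0 indeterminate form.

Apply L'Hôpital's rule: differentiate numerator and denominator separately.
  f(x) = tanh(x)   ⇒   f'(x) = 1 - tanh(x)^2
  g(x) = asin(x)   ⇒   g'(x) = 1/sqrt(1 - x^2)
  lim(x→0) f'(x)/g'(x) = lim(x→0) (1 - tanh(x)^2)/(1/sqrt(1 - x^2))
  = 1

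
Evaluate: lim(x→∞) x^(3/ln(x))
This is an exponential indeterminate form.

For exponential indeterminate forms, take the natural log:
  Let L = lim(x→∞) x^(3/ln(x))
  Then ln(L) = lim(x→∞) [exponent × ln(base)]
  Evaluate using L'Hôpital or standard limits, then exponentiate.
  L = e^(3)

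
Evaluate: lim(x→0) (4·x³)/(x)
This is a 0/0 indeterminate form.

Apply L'Hôpital's rule: differentiate numerator and denominator separately.
  f(x) = 4·x^3   ⇒   f'(x) = 12·x^2
  g(x) = x   ⇒   g'(x) = 1
  lim(x→0) f'(x)/g'(x) = lim(x→0) (12·x^2)/(1)
  = 0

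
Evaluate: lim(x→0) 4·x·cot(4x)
This is a 0·∞ indeterminate form.

Rewrite 0·∞ as a quotient (0/0 or ∞/∞ form), then apply L'Hôpital's rule:
  lim(x→0) 4·x·cot(4x) = 1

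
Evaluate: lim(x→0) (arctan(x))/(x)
This is a 0/0 indeterminate form.

Apply L'Hôpital's rule: differentiate numerator and denominator separately.
  f(x) = atan(x)   ⇒   f'(x) = 1/(x^2 + 1)
  g(x) = x   ⇒   g'(x) = 1
  lim(x→0) f'(x)/g'(x) = lim(x→0) (1/(x^2 + 1))/(1)
  = 1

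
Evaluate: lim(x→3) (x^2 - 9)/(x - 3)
This is a standard limit.

Factor or rationalize the expression:
  lim(x→3) (x^2 - 9)/(x - 3) = 6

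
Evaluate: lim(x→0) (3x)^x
This is an exponential indeterminate form.

For exponential indeterminate forms, take the natural log:
  Let L = lim(x→0) (3x)^x
  Then ln(L) = lim(x→0) [exponent × ln(base)]
  Evaluate using L'Hôpital or standard limits, then exponentiate.
  L = 1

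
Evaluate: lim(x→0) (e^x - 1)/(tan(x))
This is a 0/0 indeterminate form.

Apply L'Hôpital's rule: differentiate numerator and denominator separately.
  f(x) = e^(x) - 1   ⇒   f'(x) = e^(x)
  g(x) = tan(x)   ⇒   g'(x) = tan(x)^2 + 1
  lim(x→0) f'(x)/g'(x) = lim(x→0) (e^(x))/(tan(x)^2 + 1)
  = 1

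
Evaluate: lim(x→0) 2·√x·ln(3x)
This is a 0·∞ indeterminate form.

Rewrite 0·∞ as a quotient (0/0 or ∞/∞ form), then apply L'Hôpital's rule:
  lim(x→0) 2·√x·ln(3x) = 0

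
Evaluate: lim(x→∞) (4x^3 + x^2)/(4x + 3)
This is an ∞/∞ indeterminate form.

Apply L'Hôpital's rule: differentiate numerator and denominator separately.
  f(x) = 4·x^3 + x^2   ⇒   f'(x) = 12·x^2 + 2·x
  g(x) = 4·x + 3   ⇒   g'(x) = 4
  lim(x→∞) f'(x)/g'(x) = lim(x→∞) (12·x^2 + 2·x)/(4)
  = ∞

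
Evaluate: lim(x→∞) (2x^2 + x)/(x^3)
This is an ∞/∞ indeterminate form.

Apply L'Hôpital's rule: differentiate numerator and denominator separately.
  f(x) = 2·x^2 + x   ⇒   f'(x) = 4·x + 1
  g(x) = x^3   ⇒   g'(x) = 3·x^2
  lim(x→∞) f'(x)/g'(x) = lim(x→∞) (4·x + 1)/(3·x^2)
  = 0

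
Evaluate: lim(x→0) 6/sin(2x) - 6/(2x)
This is an ∞-∞ indeterminate form.

Combine fractions or rationalize to convert ∞-∞ to 0/0 form:
  lim(x→0) 6/sin(2x) - 6/(2x) = 0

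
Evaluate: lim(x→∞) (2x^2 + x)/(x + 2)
This is an ∞/∞ indeterminate form.

Apply L'Hôpital's rule: differentiate numerator and denominator separately.
  f(x) = 2·x^2 + x   ⇒   f'(x) = 4·x + 1
  g(x) = x + 2   ⇒   g'(x) = 1
  lim(x→∞) f'(x)/g'(x) = lim(x→∞) (4·x + 1)/(1)
  = ∞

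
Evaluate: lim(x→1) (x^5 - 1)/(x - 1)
This is a standard limit.

Factor or rationalize the expression:
  lim(x→1) (x^5 - 1)/(x - 1) = 5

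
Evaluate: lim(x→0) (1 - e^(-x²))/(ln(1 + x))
This is a 0/0 indeterminate form.

Apply L'Hôpital's rule: differentiate numerator and denominator separately.
  f(x) = 1 - e^(-x^2)   ⇒   f'(x) = 2·x·e^(-x^2)
  g(x) = ln(x + 1)   ⇒   g'(x) = 1/(x + 1)
  lim(x→0) f'(x)/g'(x) = lim(x→0) (2·x·e^(-x^2))/(1/(x + 1))
  = 0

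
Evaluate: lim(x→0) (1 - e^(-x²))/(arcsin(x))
This is a 0/0 indeterminate form.

Apply L'Hôpital's rule: differentiate numerator and denominator separately.
  f(x) = 1 - e^(-x^2)   ⇒   f'(x) = 2·x·e^(-x^2)
  g(x) = asin(x)   ⇒   g'(x) = 1/sqrt(1 - x^2)
  lim(x→0) f'(x)/g'(x) = lim(x→0) (2·x·e^(-x^2))/(1/sqrt(1 - x^2))
  = 0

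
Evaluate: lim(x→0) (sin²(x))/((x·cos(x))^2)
This is a 0/0 indeterminate form.

Apply L'Hôpital's rule: differentiate numerator and denominator separately.
  f(x) = sin(x)^2   ⇒   f'(x) = 2·sin(x)·cos(x)
  g(x) = x^2·cos(x)^2   ⇒   g'(x) = -2·x^2·sin(x)·cos(x) + 2·x·cos(x)^2
  lim(x→0) f'(x)/g'(x) = lim(x→0) (2·sin(x)·cos(x))/(-2·x^2·sin(x)·cos(x) + 2·x·cos(x)^2)
  = 1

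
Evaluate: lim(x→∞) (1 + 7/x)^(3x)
This is an exponential indeterminate form.

For exponential indeterminate forms, take the natural log:
  Let L = lim(x→∞) (1 + 7/x)^(3x)
  Then ln(L) = lim(x→∞) [exponent × ln(base)]
  Evaluate using L'Hôpital or standard limits, then exponentiate.
  L = e^(21)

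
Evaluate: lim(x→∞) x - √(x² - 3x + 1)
This is an ∞-∞ indeterminate form.

Combine fractions or rationalize to convert ∞-∞ to 0/0 form:
  lim(x→∞) x - √(x² - 3x + 1) = 3/2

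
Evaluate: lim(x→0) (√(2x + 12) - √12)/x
This is a standard limit.

Factor or rationalize the expression:
  lim(x→0) (√(2x + 12) - √12)/x = sqrt(3)/6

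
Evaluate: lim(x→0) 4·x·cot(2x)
This is a 0·∞ indeterminate form.

Rewrite 0·∞ as a quotient (0/0 or ∞/∞ form), then apply L'Hôpital's rule:
  lim(x→0) 4·x·cot(2x) = 2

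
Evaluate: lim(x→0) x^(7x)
This is an exponential indeterminate form.

For exponential indeterminate forms, take the natural log:
  Let L = lim(x→0) x^(7x)
  Then ln(L) = lim(x→0) [exponent × ln(base)]
  Evaluate using L'Hôpital or standard limits, then exponentiate.
  L = 1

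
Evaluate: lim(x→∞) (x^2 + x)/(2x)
This is an ∞/∞ indeterminate form.

Apply L'Hôpital's rule: differentiate numerator and denominator separately.
  f(x) = x^2 + x   ⇒   f'(x) = 2·x + 1
  g(x) = 2·x   ⇒   g'(x) = 2
  lim(x→∞) f'(x)/g'(x) = lim(x→∞) (2·x + 1)/(2)
  = ∞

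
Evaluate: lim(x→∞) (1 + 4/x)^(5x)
This is an exponential indeterminate form.

For exponential indeterminate forms, take the natural log:
  Let L = lim(x→∞) (1 + 4/x)^(5x)
  Then ln(L) = lim(x→∞) [exponent × ln(base)]
  Evaluate using L'Hôpital or standard limits, then exponentiate.
  L = e^(20)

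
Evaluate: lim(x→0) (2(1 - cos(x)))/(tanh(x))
This is a 0/0 indeterminate form.

Apply L'Hôpital's rule: differentiate numerator and denominator separately.
  f(x) = 2 - 2·cos(x)   ⇒   f'(x) = 2·sin(x)
  g(x) = tanh(x)   ⇒   g'(x) = 1 - tanh(x)^2
  lim(x→0) f'(x)/g'(x) = lim(x→0) (2·sin(x))/(1 - tanh(x)^2)
  = 0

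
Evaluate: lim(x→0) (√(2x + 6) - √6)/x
This is a standard limit.

Factor or rationalize the expression:
  lim(x→0) (√(2x + 6) - √6)/x = sqrt(6)/6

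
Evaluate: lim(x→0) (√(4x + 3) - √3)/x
This is a standard limit.

Factor or rationalize the expression:
  lim(x→0) (√(4x + 3) - √3)/x = 2·sqrt(3)/3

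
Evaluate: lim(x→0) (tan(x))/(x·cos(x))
This is a 0/0 indeterminate form.

Apply L'Hôpital's rule: differentiate numerator and denominator separately.
  f(x) = tan(x)   ⇒   f'(x) = tan(x)^2 + 1
  g(x) = x·cos(x)   ⇒   g'(x) = -x·sin(x) + cos(x)
  lim(x→0) f'(x)/g'(x) = lim(x→0) (tan(x)^2 + 1)/(-x·sin(x) + cos(x))
  = 1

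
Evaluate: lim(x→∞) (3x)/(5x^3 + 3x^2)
This is an ∞/∞ indeterminate form.

Apply L'Hôpital's rule: differentiate numerator and denominator separately.
  f(x) = 3·x   ⇒   f'(x) = 3
  g(x) = 5·x^3 + 3·x^2   ⇒   g'(x) = 15·x^2 + 6·x
  lim(x→∞) f'(x)/g'(x) = lim(x→∞) (3)/(15·x^2 + 6·x)
  = 0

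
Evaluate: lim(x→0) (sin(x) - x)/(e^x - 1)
This is a 0/0 indeterminate form.

Apply L'Hôpital's rule: differentiate numerator and denominator separately.
  f(x) = -x + sin(x)   ⇒   f'(x) = cos(x) - 1
  g(x) = e^(x) - 1   ⇒   g'(x) = e^(x)
  lim(x→0) f'(x)/g'(x) = lim(x→0) (cos(x) - 1)/(e^(x))
  = 0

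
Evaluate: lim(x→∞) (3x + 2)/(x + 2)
This is an ∞/∞ indeterminate form.

Apply L'Hôpital's rule: differentiate numerator and denominator separately.
  f(x) = 3·x + 2   ⇒   f'(x) = 3
  g(x) = x + 2   ⇒   g'(x) = 1
  lim(x→∞) f'(x)/g'(x) = lim(x→∞) (3)/(1)
  = 3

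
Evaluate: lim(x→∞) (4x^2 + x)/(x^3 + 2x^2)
This is an ∞/∞ indeterminate form.

Apply L'Hôpital's rule: differentiate numerator and denominator separately.
  f(x) = 4·x^2 + x   ⇒   f'(x) = 8·x + 1
  g(x) = x^3 + 2·x^2   ⇒   g'(x) = 3·x^2 + 4·x
  lim(x→∞) f'(x)/g'(x) = lim(x→∞) (8·x + 1)/(3·x^2 + 4·x)
  = 0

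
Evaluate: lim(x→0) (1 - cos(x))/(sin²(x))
This is a 0/0 indeterminate form.

Apply L'Hôpital's rule: differentiate numerator and denominator separately.
  f(x) = 1 - cos(x)   ⇒   f'(x) = sin(x)
  g(x) = sin(x)^2   ⇒   g'(x) = 2·sin(x)·cos(x)
  lim(x→0) f'(x)/g'(x) = lim(x→0) (sin(x))/(2·sin(x)·cos(x))
  = 1/2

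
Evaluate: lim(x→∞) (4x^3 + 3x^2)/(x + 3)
This is an ∞/∞ indeterminate form.

Apply L'Hôpital's rule: differentiate numerator and denominator separately.
  f(x) = 4·x^3 + 3·x^2   ⇒   f'(x) = 12·x^2 + 6·x
  g(x) = x + 3   ⇒   g'(x) = 1
  lim(x→∞) f'(x)/g'(x) = lim(x→∞) (12·x^2 + 6·x)/(1)
  = ∞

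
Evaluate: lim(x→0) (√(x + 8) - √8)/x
This is a standard limit.

Factor or rationalize the expression:
  lim(x→0) (√(x + 8) - √8)/x = sqrt(2)/8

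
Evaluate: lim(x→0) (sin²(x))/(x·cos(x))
This is a 0/0 indeterminate form.

Apply L'Hôpital's rule: differentiate numerator and denominator separately.
  f(x) = sin(x)^2   ⇒   f'(x) = 2·sin(x)·cos(x)
  g(x) = x·cos(x)   ⇒   g'(x) = -x·sin(x) + cos(x)
  lim(x→0) f'(x)/g'(x) = lim(x→0) (2·sin(x)·cos(x))/(-x·sin(x) + cos(x))
  = 0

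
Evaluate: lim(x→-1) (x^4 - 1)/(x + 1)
This is a standard limit.

Factor or rationalize the expression:
  lim(x→-1) (x^4 - 1)/(x + 1) = -4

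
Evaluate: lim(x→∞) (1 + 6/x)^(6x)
This is an exponential indeterminate form.

For exponential indeterminate forms, take the natural log:
  Let L = lim(x→∞) (1 + 6/x)^(6x)
  Then ln(L) = lim(x→∞) [exponent × ln(base)]
  Evaluate using L'Hôpital or standard limits, then exponentiate.
  L = e^(36)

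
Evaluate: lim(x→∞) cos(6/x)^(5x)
This is an exponential indeterminate form.

For exponential indeterminate forms, take the natural log:
  Let L = lim(x→∞) cos(6/x)^(5x)
  Then ln(L) = lim(x→∞) [exponent × ln(base)]
  Evaluate using L'Hôpital or standard limits, then exponentiate.
  L = 1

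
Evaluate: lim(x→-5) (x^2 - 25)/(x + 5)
This is a standard limit.

Factor or rationalize the expression:
  lim(x→-5) (x^2 - 25)/(x + 5) = -10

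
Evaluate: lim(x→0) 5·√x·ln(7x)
This is a 0·∞ indeterminate form.

Rewrite 0·∞ as a quotient (0/0 or ∞/∞ form), then apply L'Hôpital's rule:
  lim(x→0) 5·√x·ln(7x) = 0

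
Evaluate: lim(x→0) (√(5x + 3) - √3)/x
This is a standard limit.

Factor or rationalize the expression:
  lim(x→0) (√(5x + 3) - √3)/x = 5·sqrt(3)/6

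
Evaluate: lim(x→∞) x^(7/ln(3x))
This is an exponential indeterminate form.

For exponential indeterminate forms, take the natural log:
  Let L = lim(x→∞) x^(7/ln(3x))
  Then ln(L) = lim(x→∞) [exponent × ln(base)]
  Evaluate using L'Hôpital or standard limits, then exponentiate.
  L = e^(7)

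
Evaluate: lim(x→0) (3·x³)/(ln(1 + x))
This is a 0/0 indeterminate form.

Apply L'Hôpital's rule: differentiate numerator and denominator separately.
  f(x) = 3·x^3   ⇒   f'(x) = 9·x^2
  g(x) = ln(x + 1)   ⇒   g'(x) = 1/(x + 1)
  lim(x→0) f'(x)/g'(x) = lim(x→0) (9·x^2)/(1/(x + 1))
  = 0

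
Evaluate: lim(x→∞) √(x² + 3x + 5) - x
This is an ∞-∞ indeterminate form.

Combine fractions or rationalize to convert ∞-∞ to 0/0 form:
  lim(x→∞) √(x² + 3x + 5) - x = 3/2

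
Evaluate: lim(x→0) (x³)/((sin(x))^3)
This is a 0/0 indeterminate form.

Apply L'Hôpital's rule: differentiate numerator and denominator separately.
  f(x) = x^3   ⇒   f'(x) = 3·x^2
  g(x) = sin(x)^3   ⇒   g'(x) = 3·sin(x)^2·cos(x)
  lim(x→0) f'(x)/g'(x) = lim(x→0) (3·x^2)/(3·sin(x)^2·cos(x))
  = 1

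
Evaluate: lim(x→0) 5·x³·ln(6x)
This is a 0·∞ indeterminate form.

Rewrite 0·∞ as a quotient (0/0 or ∞/∞ form), then apply L'Hôpital's rule:
  lim(x→0) 5·x³·ln(6x) = 0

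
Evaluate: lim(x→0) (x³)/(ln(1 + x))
This is a 0/0 indeterminate form.

Apply L'Hôpital's rule: differentiate numerator and denominator separately.
  f(x) = x^3   ⇒   f'(x) = 3·x^2
  g(x) = ln(x + 1)   ⇒   g'(x) = 1/(x + 1)
  lim(x→0) f'(x)/g'(x) = lim(x→0) (3·x^2)/(1/(x + 1))
  = 0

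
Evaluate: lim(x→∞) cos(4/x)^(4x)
This is an exponential indeterminate form.

For exponential indeterminate forms, take the natural log:
  Let L = lim(x→∞) cos(4/x)^(4x)
  Then ln(L) = lim(x→∞) [exponent × ln(base)]
  Evaluate using L'Hôpital or standard limits, then exponentiate.
  L = 1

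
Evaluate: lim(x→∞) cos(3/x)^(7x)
This is an exponential indeterminate form.

For exponential indeterminate forms, take the natural log:
  Let L = lim(x→∞) cos(3/x)^(7x)
  Then ln(L) = lim(x→∞) [exponent × ln(base)]
  Evaluate using L'Hôpital or standard limits, then exponentiate.
  L = 1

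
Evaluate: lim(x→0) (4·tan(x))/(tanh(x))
This is a 0/0 indeterminate form.

Apply L'Hôpital's rule: differentiate numerator and denominator separately.
  f(x) = 4·tan(x)   ⇒   f'(x) = 4·tan(x)^2 + 4
  g(x) = tanh(x)   ⇒   g'(x) = 1 - tanh(x)^2
  lim(x→0) f'(x)/g'(x) = lim(x→0) (4·tan(x)^2 + 4)/(1 - tanh(x)^2)
  = 4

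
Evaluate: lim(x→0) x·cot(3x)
This is a 0·∞ indeterminate form.

Rewrite 0·∞ as a quotient (0/0 or ∞/∞ form), then apply L'Hôpital's rule:
  lim(x→0) x·cot(3x) = 1/3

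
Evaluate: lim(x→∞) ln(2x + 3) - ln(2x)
This is an ∞-∞ indeterminate form.

Combine fractions or rationalize to convert ∞-∞ to 0/0 form:
  lim(x→∞) ln(2x + 3) - ln(2x) = 0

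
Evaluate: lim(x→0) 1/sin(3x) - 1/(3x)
This is an ∞-∞ indeterminate form.

Combine fractions or rationalize to convert ∞-∞ to 0/0 form:
  lim(x→0) 1/sin(3x) - 1/(3x) = 0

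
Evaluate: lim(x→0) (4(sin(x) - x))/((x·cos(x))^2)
This is a 0/0 indeterminate form.

Apply L'Hôpital's rule: differentiate numerator and denominator separately.
  f(x) = -4·x + 4·sin(x)   ⇒   f'(x) = 4·cos(x) - 4
  g(x) = x^2·cos(x)^2   ⇒   g'(x) = -2·x^2·sin(x)·cos(x) + 2·x·cos(x)^2
  lim(x→0) f'(x)/g'(x) = lim(x→0) (4·cos(x) - 4)/(-2·x^2·sin(x)·cos(x) + 2·x·cos(x)^2)
  = 0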